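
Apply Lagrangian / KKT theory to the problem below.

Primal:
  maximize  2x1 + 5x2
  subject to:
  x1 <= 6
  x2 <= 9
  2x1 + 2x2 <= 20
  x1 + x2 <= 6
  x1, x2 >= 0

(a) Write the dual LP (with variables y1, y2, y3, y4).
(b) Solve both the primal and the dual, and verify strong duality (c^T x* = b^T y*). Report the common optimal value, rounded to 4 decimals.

The standard primal-dual pair for 'max c^T x s.t. A x <= b, x >= 0' is:
  Dual:  min b^T y  s.t.  A^T y >= c,  y >= 0.

So the dual LP is:
  minimize  6y1 + 9y2 + 20y3 + 6y4
  subject to:
    y1 + 2y3 + y4 >= 2
    y2 + 2y3 + y4 >= 5
    y1, y2, y3, y4 >= 0

Solving the primal: x* = (0, 6).
  primal value c^T x* = 30.
Solving the dual: y* = (0, 0, 0, 5).
  dual value b^T y* = 30.
Strong duality: c^T x* = b^T y*. Confirmed.

30


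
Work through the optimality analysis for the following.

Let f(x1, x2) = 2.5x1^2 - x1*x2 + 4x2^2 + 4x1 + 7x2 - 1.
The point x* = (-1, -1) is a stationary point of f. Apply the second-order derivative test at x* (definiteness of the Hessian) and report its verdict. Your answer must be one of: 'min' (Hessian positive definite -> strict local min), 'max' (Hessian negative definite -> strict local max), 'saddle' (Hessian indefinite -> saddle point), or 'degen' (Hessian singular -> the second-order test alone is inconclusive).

Compute the Hessian H = grad^2 f:
  H = [[5, -1], [-1, 8]]
Verify stationarity: grad f(x*) = H x* + g = (0, 0).
Eigenvalues of H: 4.6972, 8.3028.
Both eigenvalues > 0, so H is positive definite -> x* is a strict local min.

min


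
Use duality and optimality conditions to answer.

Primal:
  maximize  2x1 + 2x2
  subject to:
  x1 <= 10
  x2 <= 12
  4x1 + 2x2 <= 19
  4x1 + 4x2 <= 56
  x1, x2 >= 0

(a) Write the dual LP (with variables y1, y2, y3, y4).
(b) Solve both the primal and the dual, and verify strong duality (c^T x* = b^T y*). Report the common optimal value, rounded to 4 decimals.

The standard primal-dual pair for 'max c^T x s.t. A x <= b, x >= 0' is:
  Dual:  min b^T y  s.t.  A^T y >= c,  y >= 0.

So the dual LP is:
  minimize  10y1 + 12y2 + 19y3 + 56y4
  subject to:
    y1 + 4y3 + 4y4 >= 2
    y2 + 2y3 + 4y4 >= 2
    y1, y2, y3, y4 >= 0

Solving the primal: x* = (0, 9.5).
  primal value c^T x* = 19.
Solving the dual: y* = (0, 0, 1, 0).
  dual value b^T y* = 19.
Strong duality: c^T x* = b^T y*. Confirmed.

19


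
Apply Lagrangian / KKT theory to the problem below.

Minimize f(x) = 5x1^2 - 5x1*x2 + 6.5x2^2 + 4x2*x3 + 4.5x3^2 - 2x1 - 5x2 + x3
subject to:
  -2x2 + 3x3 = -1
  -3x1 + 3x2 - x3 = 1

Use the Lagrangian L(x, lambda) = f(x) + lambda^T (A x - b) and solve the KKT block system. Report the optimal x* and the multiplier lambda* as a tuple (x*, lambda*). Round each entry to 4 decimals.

Form the Lagrangian:
  L(x, lambda) = (1/2) x^T Q x + c^T x + lambda^T (A x - b)
Stationarity (grad_x L = 0): Q x + c + A^T lambda = 0.
Primal feasibility: A x = b.

This gives the KKT block system:
  [ Q   A^T ] [ x     ]   [-c ]
  [ A    0  ] [ lambda ] = [ b ]

Solving the linear system:
  x*      = (0.1492, 0.4775, -0.015)
  lambda* = (-1.2469, -0.9652)
  f(x*)   = -1.4913

x* = (0.1492, 0.4775, -0.015), lambda* = (-1.2469, -0.9652)


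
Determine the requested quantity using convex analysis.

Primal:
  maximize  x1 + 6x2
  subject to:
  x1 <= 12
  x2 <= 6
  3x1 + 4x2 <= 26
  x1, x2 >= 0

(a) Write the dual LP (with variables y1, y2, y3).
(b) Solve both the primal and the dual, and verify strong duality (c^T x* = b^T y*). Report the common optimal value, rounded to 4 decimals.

The standard primal-dual pair for 'max c^T x s.t. A x <= b, x >= 0' is:
  Dual:  min b^T y  s.t.  A^T y >= c,  y >= 0.

So the dual LP is:
  minimize  12y1 + 6y2 + 26y3
  subject to:
    y1 + 3y3 >= 1
    y2 + 4y3 >= 6
    y1, y2, y3 >= 0

Solving the primal: x* = (0.6667, 6).
  primal value c^T x* = 36.6667.
Solving the dual: y* = (0, 4.6667, 0.3333).
  dual value b^T y* = 36.6667.
Strong duality: c^T x* = b^T y*. Confirmed.

36.6667


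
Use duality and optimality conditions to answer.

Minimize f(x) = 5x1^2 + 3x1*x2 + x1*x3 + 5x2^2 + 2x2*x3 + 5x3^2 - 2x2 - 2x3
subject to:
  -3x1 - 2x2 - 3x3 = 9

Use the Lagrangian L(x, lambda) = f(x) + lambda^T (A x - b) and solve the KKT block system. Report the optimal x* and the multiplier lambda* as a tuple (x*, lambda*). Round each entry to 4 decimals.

Form the Lagrangian:
  L(x, lambda) = (1/2) x^T Q x + c^T x + lambda^T (A x - b)
Stationarity (grad_x L = 0): Q x + c + A^T lambda = 0.
Primal feasibility: A x = b.

This gives the KKT block system:
  [ Q   A^T ] [ x     ]   [-c ]
  [ A    0  ] [ lambda ] = [ b ]

Solving the linear system:
  x*      = (-1.5228, -0.227, -1.3258)
  lambda* = (-5.7451)
  f(x*)   = 27.4056

x* = (-1.5228, -0.227, -1.3258), lambda* = (-5.7451)


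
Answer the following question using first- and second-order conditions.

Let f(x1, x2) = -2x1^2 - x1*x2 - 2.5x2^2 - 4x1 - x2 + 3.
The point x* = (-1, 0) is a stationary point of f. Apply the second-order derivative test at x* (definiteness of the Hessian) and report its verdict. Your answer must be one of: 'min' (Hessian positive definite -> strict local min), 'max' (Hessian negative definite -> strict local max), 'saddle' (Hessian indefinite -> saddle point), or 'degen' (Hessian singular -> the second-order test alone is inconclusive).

Compute the Hessian H = grad^2 f:
  H = [[-4, -1], [-1, -5]]
Verify stationarity: grad f(x*) = H x* + g = (0, 0).
Eigenvalues of H: -5.618, -3.382.
Both eigenvalues < 0, so H is negative definite -> x* is a strict local max.

max


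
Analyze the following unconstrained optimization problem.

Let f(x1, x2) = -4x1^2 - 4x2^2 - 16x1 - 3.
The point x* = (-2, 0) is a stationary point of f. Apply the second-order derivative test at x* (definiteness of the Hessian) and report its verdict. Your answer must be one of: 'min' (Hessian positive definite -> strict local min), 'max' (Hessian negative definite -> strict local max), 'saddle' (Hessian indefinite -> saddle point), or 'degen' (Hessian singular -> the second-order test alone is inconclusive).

Compute the Hessian H = grad^2 f:
  H = [[-8, 0], [0, -8]]
Verify stationarity: grad f(x*) = H x* + g = (0, 0).
Eigenvalues of H: -8, -8.
Both eigenvalues < 0, so H is negative definite -> x* is a strict local max.

max


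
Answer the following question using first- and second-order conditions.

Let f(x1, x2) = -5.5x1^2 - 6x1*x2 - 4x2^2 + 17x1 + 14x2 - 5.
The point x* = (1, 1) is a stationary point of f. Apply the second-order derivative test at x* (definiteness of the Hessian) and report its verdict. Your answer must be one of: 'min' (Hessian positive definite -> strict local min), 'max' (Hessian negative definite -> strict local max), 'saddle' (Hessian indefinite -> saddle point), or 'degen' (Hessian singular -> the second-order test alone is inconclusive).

Compute the Hessian H = grad^2 f:
  H = [[-11, -6], [-6, -8]]
Verify stationarity: grad f(x*) = H x* + g = (0, 0).
Eigenvalues of H: -15.6847, -3.3153.
Both eigenvalues < 0, so H is negative definite -> x* is a strict local max.

max


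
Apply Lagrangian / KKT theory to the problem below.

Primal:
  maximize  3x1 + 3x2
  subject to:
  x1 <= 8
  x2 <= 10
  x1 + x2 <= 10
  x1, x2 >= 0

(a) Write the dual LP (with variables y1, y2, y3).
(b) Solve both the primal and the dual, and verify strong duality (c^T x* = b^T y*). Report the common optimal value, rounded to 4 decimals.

The standard primal-dual pair for 'max c^T x s.t. A x <= b, x >= 0' is:
  Dual:  min b^T y  s.t.  A^T y >= c,  y >= 0.

So the dual LP is:
  minimize  8y1 + 10y2 + 10y3
  subject to:
    y1 + y3 >= 3
    y2 + y3 >= 3
    y1, y2, y3 >= 0

Solving the primal: x* = (0, 10).
  primal value c^T x* = 30.
Solving the dual: y* = (0, 0, 3).
  dual value b^T y* = 30.
Strong duality: c^T x* = b^T y*. Confirmed.

30


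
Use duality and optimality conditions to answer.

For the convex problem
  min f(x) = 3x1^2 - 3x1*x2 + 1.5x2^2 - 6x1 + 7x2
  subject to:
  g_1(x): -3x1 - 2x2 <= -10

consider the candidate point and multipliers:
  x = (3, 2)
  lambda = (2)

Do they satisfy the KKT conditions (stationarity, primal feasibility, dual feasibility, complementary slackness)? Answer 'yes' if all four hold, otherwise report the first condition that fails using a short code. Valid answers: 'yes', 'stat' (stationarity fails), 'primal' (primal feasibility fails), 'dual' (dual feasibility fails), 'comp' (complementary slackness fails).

Gradient of f: grad f(x) = Q x + c = (6, 4)
Constraint values g_i(x) = a_i^T x - b_i:
  g_1((3, 2)) = -3
Stationarity residual: grad f(x) + sum_i lambda_i a_i = (0, 0)
  -> stationarity OK
Primal feasibility (all g_i <= 0): OK
Dual feasibility (all lambda_i >= 0): OK
Complementary slackness (lambda_i * g_i(x) = 0 for all i): FAILS

Verdict: the first failing condition is complementary_slackness -> comp.

comp


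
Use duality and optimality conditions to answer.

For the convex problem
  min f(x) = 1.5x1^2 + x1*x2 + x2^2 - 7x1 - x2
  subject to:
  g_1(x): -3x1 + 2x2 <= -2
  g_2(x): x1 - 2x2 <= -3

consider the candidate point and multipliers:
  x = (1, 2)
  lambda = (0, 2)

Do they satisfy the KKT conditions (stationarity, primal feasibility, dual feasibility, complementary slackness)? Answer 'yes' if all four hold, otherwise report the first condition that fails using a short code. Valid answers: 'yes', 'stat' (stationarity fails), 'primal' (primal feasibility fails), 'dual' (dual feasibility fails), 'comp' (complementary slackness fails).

Gradient of f: grad f(x) = Q x + c = (-2, 4)
Constraint values g_i(x) = a_i^T x - b_i:
  g_1((1, 2)) = 3
  g_2((1, 2)) = 0
Stationarity residual: grad f(x) + sum_i lambda_i a_i = (0, 0)
  -> stationarity OK
Primal feasibility (all g_i <= 0): FAILS
Dual feasibility (all lambda_i >= 0): OK
Complementary slackness (lambda_i * g_i(x) = 0 for all i): OK

Verdict: the first failing condition is primal_feasibility -> primal.

primal


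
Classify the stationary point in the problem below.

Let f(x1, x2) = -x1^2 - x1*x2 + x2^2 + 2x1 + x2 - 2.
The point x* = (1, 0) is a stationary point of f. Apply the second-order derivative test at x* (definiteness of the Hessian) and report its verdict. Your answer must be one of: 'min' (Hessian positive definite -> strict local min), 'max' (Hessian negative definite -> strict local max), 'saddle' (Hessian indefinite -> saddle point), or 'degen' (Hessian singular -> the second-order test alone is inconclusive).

Compute the Hessian H = grad^2 f:
  H = [[-2, -1], [-1, 2]]
Verify stationarity: grad f(x*) = H x* + g = (0, 0).
Eigenvalues of H: -2.2361, 2.2361.
Eigenvalues have mixed signs, so H is indefinite -> x* is a saddle point.

saddle


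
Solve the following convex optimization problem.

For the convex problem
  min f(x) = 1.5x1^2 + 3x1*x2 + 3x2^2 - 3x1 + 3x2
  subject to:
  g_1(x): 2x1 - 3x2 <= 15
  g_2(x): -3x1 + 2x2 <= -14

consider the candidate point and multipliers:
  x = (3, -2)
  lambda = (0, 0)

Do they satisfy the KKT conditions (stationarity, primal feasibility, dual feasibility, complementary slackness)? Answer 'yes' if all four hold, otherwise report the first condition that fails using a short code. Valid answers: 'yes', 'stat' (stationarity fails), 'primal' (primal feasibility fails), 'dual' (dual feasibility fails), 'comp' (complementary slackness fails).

Gradient of f: grad f(x) = Q x + c = (0, 0)
Constraint values g_i(x) = a_i^T x - b_i:
  g_1((3, -2)) = -3
  g_2((3, -2)) = 1
Stationarity residual: grad f(x) + sum_i lambda_i a_i = (0, 0)
  -> stationarity OK
Primal feasibility (all g_i <= 0): FAILS
Dual feasibility (all lambda_i >= 0): OK
Complementary slackness (lambda_i * g_i(x) = 0 for all i): OK

Verdict: the first failing condition is primal_feasibility -> primal.

primal


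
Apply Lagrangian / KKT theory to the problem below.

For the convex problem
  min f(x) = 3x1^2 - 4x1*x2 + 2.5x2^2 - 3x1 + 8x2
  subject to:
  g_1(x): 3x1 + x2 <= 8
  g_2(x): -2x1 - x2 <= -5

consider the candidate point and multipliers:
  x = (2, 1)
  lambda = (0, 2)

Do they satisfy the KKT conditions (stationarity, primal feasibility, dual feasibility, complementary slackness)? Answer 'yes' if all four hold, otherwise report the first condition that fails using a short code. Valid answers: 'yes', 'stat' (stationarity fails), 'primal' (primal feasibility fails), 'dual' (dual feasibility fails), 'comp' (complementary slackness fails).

Gradient of f: grad f(x) = Q x + c = (5, 5)
Constraint values g_i(x) = a_i^T x - b_i:
  g_1((2, 1)) = -1
  g_2((2, 1)) = 0
Stationarity residual: grad f(x) + sum_i lambda_i a_i = (1, 3)
  -> stationarity FAILS
Primal feasibility (all g_i <= 0): OK
Dual feasibility (all lambda_i >= 0): OK
Complementary slackness (lambda_i * g_i(x) = 0 for all i): OK

Verdict: the first failing condition is stationarity -> stat.

stat


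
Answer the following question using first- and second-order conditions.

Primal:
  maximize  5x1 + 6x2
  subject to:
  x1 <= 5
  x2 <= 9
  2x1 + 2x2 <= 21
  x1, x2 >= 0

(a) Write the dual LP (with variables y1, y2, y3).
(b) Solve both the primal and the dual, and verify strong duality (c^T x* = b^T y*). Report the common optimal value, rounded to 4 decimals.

The standard primal-dual pair for 'max c^T x s.t. A x <= b, x >= 0' is:
  Dual:  min b^T y  s.t.  A^T y >= c,  y >= 0.

So the dual LP is:
  minimize  5y1 + 9y2 + 21y3
  subject to:
    y1 + 2y3 >= 5
    y2 + 2y3 >= 6
    y1, y2, y3 >= 0

Solving the primal: x* = (1.5, 9).
  primal value c^T x* = 61.5.
Solving the dual: y* = (0, 1, 2.5).
  dual value b^T y* = 61.5.
Strong duality: c^T x* = b^T y*. Confirmed.

61.5


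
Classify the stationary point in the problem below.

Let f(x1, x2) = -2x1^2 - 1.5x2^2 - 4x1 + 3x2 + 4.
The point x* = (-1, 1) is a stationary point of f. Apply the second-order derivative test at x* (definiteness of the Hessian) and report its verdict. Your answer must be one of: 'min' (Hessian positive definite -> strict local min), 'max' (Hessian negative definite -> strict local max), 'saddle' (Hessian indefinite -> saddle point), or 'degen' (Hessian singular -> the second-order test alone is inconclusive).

Compute the Hessian H = grad^2 f:
  H = [[-4, 0], [0, -3]]
Verify stationarity: grad f(x*) = H x* + g = (0, 0).
Eigenvalues of H: -4, -3.
Both eigenvalues < 0, so H is negative definite -> x* is a strict local max.

max


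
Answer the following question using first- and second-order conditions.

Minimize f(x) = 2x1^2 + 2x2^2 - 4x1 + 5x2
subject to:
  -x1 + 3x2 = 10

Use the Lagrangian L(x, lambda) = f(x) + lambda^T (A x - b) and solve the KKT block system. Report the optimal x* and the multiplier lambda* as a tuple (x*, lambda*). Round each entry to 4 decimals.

Form the Lagrangian:
  L(x, lambda) = (1/2) x^T Q x + c^T x + lambda^T (A x - b)
Stationarity (grad_x L = 0): Q x + c + A^T lambda = 0.
Primal feasibility: A x = b.

This gives the KKT block system:
  [ Q   A^T ] [ x     ]   [-c ]
  [ A    0  ] [ lambda ] = [ b ]

Solving the linear system:
  x*      = (-0.475, 3.175)
  lambda* = (-5.9)
  f(x*)   = 38.3875

x* = (-0.475, 3.175), lambda* = (-5.9)


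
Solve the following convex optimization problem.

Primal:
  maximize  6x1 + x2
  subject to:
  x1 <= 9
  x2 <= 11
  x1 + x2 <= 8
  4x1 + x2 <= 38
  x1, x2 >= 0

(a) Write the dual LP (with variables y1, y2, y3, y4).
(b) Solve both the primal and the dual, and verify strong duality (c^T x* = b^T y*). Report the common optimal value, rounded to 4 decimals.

The standard primal-dual pair for 'max c^T x s.t. A x <= b, x >= 0' is:
  Dual:  min b^T y  s.t.  A^T y >= c,  y >= 0.

So the dual LP is:
  minimize  9y1 + 11y2 + 8y3 + 38y4
  subject to:
    y1 + y3 + 4y4 >= 6
    y2 + y3 + y4 >= 1
    y1, y2, y3, y4 >= 0

Solving the primal: x* = (8, 0).
  primal value c^T x* = 48.
Solving the dual: y* = (0, 0, 6, 0).
  dual value b^T y* = 48.
Strong duality: c^T x* = b^T y*. Confirmed.

48


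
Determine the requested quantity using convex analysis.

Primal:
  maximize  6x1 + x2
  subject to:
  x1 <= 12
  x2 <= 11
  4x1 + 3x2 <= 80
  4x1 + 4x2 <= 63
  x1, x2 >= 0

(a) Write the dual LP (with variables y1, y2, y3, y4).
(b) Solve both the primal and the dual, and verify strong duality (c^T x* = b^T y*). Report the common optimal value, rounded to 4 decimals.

The standard primal-dual pair for 'max c^T x s.t. A x <= b, x >= 0' is:
  Dual:  min b^T y  s.t.  A^T y >= c,  y >= 0.

So the dual LP is:
  minimize  12y1 + 11y2 + 80y3 + 63y4
  subject to:
    y1 + 4y3 + 4y4 >= 6
    y2 + 3y3 + 4y4 >= 1
    y1, y2, y3, y4 >= 0

Solving the primal: x* = (12, 3.75).
  primal value c^T x* = 75.75.
Solving the dual: y* = (5, 0, 0, 0.25).
  dual value b^T y* = 75.75.
Strong duality: c^T x* = b^T y*. Confirmed.

75.75


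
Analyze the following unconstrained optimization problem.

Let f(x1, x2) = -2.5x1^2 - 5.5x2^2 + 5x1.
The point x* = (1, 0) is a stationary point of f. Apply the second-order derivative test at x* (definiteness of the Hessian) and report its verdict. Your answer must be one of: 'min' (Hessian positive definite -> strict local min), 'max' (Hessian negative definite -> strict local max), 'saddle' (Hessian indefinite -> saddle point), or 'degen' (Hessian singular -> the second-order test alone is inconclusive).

Compute the Hessian H = grad^2 f:
  H = [[-5, 0], [0, -11]]
Verify stationarity: grad f(x*) = H x* + g = (0, 0).
Eigenvalues of H: -11, -5.
Both eigenvalues < 0, so H is negative definite -> x* is a strict local max.

max


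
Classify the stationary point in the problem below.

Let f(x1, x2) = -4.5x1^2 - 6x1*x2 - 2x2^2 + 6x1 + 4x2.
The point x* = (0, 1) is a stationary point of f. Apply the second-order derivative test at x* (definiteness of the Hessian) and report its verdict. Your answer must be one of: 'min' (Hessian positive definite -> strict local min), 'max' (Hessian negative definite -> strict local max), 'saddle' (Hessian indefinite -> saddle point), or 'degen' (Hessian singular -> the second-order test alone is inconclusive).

Compute the Hessian H = grad^2 f:
  H = [[-9, -6], [-6, -4]]
Verify stationarity: grad f(x*) = H x* + g = (0, 0).
Eigenvalues of H: -13, 0.
H has a zero eigenvalue (singular; negative semidefinite but not definite), so H is neither positive definite, negative definite, nor indefinite. The second-order test alone is inconclusive -> degen.
(Indeed, f is constant along the null direction of H through x*, so x* is not a strict local extremum.)

degen


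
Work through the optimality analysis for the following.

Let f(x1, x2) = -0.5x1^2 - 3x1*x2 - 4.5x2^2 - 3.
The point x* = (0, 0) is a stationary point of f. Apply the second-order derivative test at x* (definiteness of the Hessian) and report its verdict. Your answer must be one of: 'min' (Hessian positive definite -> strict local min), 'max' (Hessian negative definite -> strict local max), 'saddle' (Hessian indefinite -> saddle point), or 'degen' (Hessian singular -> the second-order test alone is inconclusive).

Compute the Hessian H = grad^2 f:
  H = [[-1, -3], [-3, -9]]
Verify stationarity: grad f(x*) = H x* + g = (0, 0).
Eigenvalues of H: -10, 0.
H has a zero eigenvalue (singular; negative semidefinite but not definite), so H is neither positive definite, negative definite, nor indefinite. The second-order test alone is inconclusive -> degen.
(Indeed, f is constant along the null direction of H through x*, so x* is not a strict local extremum.)

degen


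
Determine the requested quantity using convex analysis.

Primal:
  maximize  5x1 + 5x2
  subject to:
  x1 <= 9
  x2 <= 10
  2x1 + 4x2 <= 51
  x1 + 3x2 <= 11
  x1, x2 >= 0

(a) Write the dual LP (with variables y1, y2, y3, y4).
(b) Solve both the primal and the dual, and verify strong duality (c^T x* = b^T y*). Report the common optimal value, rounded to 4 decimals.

The standard primal-dual pair for 'max c^T x s.t. A x <= b, x >= 0' is:
  Dual:  min b^T y  s.t.  A^T y >= c,  y >= 0.

So the dual LP is:
  minimize  9y1 + 10y2 + 51y3 + 11y4
  subject to:
    y1 + 2y3 + y4 >= 5
    y2 + 4y3 + 3y4 >= 5
    y1, y2, y3, y4 >= 0

Solving the primal: x* = (9, 0.6667).
  primal value c^T x* = 48.3333.
Solving the dual: y* = (3.3333, 0, 0, 1.6667).
  dual value b^T y* = 48.3333.
Strong duality: c^T x* = b^T y*. Confirmed.

48.3333


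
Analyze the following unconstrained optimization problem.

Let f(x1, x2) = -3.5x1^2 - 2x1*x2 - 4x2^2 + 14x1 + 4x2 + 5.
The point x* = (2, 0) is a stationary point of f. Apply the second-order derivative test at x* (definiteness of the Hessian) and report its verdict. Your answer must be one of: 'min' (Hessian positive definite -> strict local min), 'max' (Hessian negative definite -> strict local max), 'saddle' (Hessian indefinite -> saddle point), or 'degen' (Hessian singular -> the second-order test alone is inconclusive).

Compute the Hessian H = grad^2 f:
  H = [[-7, -2], [-2, -8]]
Verify stationarity: grad f(x*) = H x* + g = (0, 0).
Eigenvalues of H: -9.5616, -5.4384.
Both eigenvalues < 0, so H is negative definite -> x* is a strict local max.

max


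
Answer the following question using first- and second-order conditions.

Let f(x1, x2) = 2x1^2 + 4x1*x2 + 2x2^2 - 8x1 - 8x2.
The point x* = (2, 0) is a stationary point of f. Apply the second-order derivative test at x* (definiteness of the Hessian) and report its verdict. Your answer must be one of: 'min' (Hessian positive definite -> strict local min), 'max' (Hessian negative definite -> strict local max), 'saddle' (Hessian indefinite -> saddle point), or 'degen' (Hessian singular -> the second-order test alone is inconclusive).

Compute the Hessian H = grad^2 f:
  H = [[4, 4], [4, 4]]
Verify stationarity: grad f(x*) = H x* + g = (0, 0).
Eigenvalues of H: 0, 8.
H has a zero eigenvalue (singular; positive semidefinite but not definite), so H is neither positive definite, negative definite, nor indefinite. The second-order test alone is inconclusive -> degen.
(Indeed, f is constant along the null direction of H through x*, so x* is not a strict local extremum.)

degen


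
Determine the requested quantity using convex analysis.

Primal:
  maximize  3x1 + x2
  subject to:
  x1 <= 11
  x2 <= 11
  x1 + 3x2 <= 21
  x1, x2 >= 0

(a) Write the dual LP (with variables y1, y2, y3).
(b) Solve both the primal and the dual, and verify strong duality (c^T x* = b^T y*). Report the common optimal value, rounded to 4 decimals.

The standard primal-dual pair for 'max c^T x s.t. A x <= b, x >= 0' is:
  Dual:  min b^T y  s.t.  A^T y >= c,  y >= 0.

So the dual LP is:
  minimize  11y1 + 11y2 + 21y3
  subject to:
    y1 + y3 >= 3
    y2 + 3y3 >= 1
    y1, y2, y3 >= 0

Solving the primal: x* = (11, 3.3333).
  primal value c^T x* = 36.3333.
Solving the dual: y* = (2.6667, 0, 0.3333).
  dual value b^T y* = 36.3333.
Strong duality: c^T x* = b^T y*. Confirmed.

36.3333


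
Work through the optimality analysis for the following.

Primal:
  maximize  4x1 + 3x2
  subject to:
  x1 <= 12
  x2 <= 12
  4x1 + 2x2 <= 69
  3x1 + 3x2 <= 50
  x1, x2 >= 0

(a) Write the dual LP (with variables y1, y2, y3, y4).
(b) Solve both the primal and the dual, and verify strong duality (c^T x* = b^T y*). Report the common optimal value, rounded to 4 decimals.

The standard primal-dual pair for 'max c^T x s.t. A x <= b, x >= 0' is:
  Dual:  min b^T y  s.t.  A^T y >= c,  y >= 0.

So the dual LP is:
  minimize  12y1 + 12y2 + 69y3 + 50y4
  subject to:
    y1 + 4y3 + 3y4 >= 4
    y2 + 2y3 + 3y4 >= 3
    y1, y2, y3, y4 >= 0

Solving the primal: x* = (12, 4.6667).
  primal value c^T x* = 62.
Solving the dual: y* = (1, 0, 0, 1).
  dual value b^T y* = 62.
Strong duality: c^T x* = b^T y*. Confirmed.

62


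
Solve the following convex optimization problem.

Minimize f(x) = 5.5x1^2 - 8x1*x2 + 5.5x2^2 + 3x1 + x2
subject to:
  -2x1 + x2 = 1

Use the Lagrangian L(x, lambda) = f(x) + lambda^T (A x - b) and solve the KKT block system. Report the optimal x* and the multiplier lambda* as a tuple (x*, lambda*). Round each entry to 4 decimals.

Form the Lagrangian:
  L(x, lambda) = (1/2) x^T Q x + c^T x + lambda^T (A x - b)
Stationarity (grad_x L = 0): Q x + c + A^T lambda = 0.
Primal feasibility: A x = b.

This gives the KKT block system:
  [ Q   A^T ] [ x     ]   [-c ]
  [ A    0  ] [ lambda ] = [ b ]

Solving the linear system:
  x*      = (-0.8261, -0.6522)
  lambda* = (-0.4348)
  f(x*)   = -1.3478

x* = (-0.8261, -0.6522), lambda* = (-0.4348)


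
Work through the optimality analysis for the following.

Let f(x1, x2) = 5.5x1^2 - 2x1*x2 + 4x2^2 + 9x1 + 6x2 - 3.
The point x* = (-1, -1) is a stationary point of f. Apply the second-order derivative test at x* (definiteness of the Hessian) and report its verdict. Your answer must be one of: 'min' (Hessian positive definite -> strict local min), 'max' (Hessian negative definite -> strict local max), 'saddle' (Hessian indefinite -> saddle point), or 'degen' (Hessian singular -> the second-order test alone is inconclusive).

Compute the Hessian H = grad^2 f:
  H = [[11, -2], [-2, 8]]
Verify stationarity: grad f(x*) = H x* + g = (0, 0).
Eigenvalues of H: 7, 12.
Both eigenvalues > 0, so H is positive definite -> x* is a strict local min.

min


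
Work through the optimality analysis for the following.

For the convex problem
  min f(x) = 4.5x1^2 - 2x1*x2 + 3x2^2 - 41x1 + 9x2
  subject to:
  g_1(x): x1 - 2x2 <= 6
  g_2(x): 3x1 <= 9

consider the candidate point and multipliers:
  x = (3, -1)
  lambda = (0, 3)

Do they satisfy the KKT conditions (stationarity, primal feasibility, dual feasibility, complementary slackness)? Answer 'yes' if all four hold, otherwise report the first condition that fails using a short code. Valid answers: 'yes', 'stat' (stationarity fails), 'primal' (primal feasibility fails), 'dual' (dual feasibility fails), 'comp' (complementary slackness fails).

Gradient of f: grad f(x) = Q x + c = (-12, -3)
Constraint values g_i(x) = a_i^T x - b_i:
  g_1((3, -1)) = -1
  g_2((3, -1)) = 0
Stationarity residual: grad f(x) + sum_i lambda_i a_i = (-3, -3)
  -> stationarity FAILS
Primal feasibility (all g_i <= 0): OK
Dual feasibility (all lambda_i >= 0): OK
Complementary slackness (lambda_i * g_i(x) = 0 for all i): OK

Verdict: the first failing condition is stationarity -> stat.

stat


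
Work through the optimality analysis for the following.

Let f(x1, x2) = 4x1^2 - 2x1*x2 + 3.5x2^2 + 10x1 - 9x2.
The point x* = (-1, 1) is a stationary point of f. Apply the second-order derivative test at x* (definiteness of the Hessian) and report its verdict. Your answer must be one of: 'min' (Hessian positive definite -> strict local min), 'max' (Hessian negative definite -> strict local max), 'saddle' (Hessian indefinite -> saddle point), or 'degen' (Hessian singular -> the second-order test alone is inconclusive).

Compute the Hessian H = grad^2 f:
  H = [[8, -2], [-2, 7]]
Verify stationarity: grad f(x*) = H x* + g = (0, 0).
Eigenvalues of H: 5.4384, 9.5616.
Both eigenvalues > 0, so H is positive definite -> x* is a strict local min.

min


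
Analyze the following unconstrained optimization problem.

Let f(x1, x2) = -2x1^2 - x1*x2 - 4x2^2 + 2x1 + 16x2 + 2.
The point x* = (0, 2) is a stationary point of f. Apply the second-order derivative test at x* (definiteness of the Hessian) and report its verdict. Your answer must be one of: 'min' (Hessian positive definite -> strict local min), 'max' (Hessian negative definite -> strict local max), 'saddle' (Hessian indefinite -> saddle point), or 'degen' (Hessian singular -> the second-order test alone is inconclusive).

Compute the Hessian H = grad^2 f:
  H = [[-4, -1], [-1, -8]]
Verify stationarity: grad f(x*) = H x* + g = (0, 0).
Eigenvalues of H: -8.2361, -3.7639.
Both eigenvalues < 0, so H is negative definite -> x* is a strict local max.

max


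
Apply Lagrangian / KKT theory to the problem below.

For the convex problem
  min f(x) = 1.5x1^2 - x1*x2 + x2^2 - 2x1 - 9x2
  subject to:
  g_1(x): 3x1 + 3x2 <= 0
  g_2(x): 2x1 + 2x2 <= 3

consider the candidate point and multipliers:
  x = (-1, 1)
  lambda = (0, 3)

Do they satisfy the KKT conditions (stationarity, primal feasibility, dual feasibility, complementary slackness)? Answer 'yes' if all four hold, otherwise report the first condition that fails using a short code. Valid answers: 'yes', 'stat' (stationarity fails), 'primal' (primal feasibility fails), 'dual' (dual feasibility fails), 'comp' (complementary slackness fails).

Gradient of f: grad f(x) = Q x + c = (-6, -6)
Constraint values g_i(x) = a_i^T x - b_i:
  g_1((-1, 1)) = 0
  g_2((-1, 1)) = -3
Stationarity residual: grad f(x) + sum_i lambda_i a_i = (0, 0)
  -> stationarity OK
Primal feasibility (all g_i <= 0): OK
Dual feasibility (all lambda_i >= 0): OK
Complementary slackness (lambda_i * g_i(x) = 0 for all i): FAILS

Verdict: the first failing condition is complementary_slackness -> comp.

comp


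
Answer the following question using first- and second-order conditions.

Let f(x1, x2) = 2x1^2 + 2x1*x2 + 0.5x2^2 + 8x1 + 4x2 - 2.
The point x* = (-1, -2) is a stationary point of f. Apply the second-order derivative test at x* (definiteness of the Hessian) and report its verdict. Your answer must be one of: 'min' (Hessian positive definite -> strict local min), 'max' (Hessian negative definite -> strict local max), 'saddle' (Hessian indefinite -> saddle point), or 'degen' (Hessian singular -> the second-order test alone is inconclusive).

Compute the Hessian H = grad^2 f:
  H = [[4, 2], [2, 1]]
Verify stationarity: grad f(x*) = H x* + g = (0, 0).
Eigenvalues of H: 0, 5.
H has a zero eigenvalue (singular; positive semidefinite but not definite), so H is neither positive definite, negative definite, nor indefinite. The second-order test alone is inconclusive -> degen.
(Indeed, f is constant along the null direction of H through x*, so x* is not a strict local extremum.)

degen


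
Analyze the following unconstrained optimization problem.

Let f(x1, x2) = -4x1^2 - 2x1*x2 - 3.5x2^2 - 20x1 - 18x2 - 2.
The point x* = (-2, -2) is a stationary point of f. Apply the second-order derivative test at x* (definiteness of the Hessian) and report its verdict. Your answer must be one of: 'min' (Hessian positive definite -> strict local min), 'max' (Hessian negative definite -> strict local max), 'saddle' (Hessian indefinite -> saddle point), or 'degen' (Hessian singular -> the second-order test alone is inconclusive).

Compute the Hessian H = grad^2 f:
  H = [[-8, -2], [-2, -7]]
Verify stationarity: grad f(x*) = H x* + g = (0, 0).
Eigenvalues of H: -9.5616, -5.4384.
Both eigenvalues < 0, so H is negative definite -> x* is a strict local max.

max


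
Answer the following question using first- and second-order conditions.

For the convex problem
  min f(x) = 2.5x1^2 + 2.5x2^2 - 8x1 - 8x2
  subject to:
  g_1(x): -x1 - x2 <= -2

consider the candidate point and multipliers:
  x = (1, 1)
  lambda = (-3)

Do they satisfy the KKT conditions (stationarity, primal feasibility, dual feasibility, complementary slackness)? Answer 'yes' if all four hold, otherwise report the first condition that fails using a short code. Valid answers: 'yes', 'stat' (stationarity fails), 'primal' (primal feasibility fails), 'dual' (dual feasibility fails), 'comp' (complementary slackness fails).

Gradient of f: grad f(x) = Q x + c = (-3, -3)
Constraint values g_i(x) = a_i^T x - b_i:
  g_1((1, 1)) = 0
Stationarity residual: grad f(x) + sum_i lambda_i a_i = (0, 0)
  -> stationarity OK
Primal feasibility (all g_i <= 0): OK
Dual feasibility (all lambda_i >= 0): FAILS
Complementary slackness (lambda_i * g_i(x) = 0 for all i): OK

Verdict: the first failing condition is dual_feasibility -> dual.

dual


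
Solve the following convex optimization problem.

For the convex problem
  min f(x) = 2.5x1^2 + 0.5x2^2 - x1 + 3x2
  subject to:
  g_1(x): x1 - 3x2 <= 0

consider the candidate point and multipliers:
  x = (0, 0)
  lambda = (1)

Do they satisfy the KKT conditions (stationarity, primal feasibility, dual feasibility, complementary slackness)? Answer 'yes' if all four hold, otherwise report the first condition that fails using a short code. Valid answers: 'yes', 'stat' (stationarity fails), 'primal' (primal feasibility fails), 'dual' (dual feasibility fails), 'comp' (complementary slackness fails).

Gradient of f: grad f(x) = Q x + c = (-1, 3)
Constraint values g_i(x) = a_i^T x - b_i:
  g_1((0, 0)) = 0
Stationarity residual: grad f(x) + sum_i lambda_i a_i = (0, 0)
  -> stationarity OK
Primal feasibility (all g_i <= 0): OK
Dual feasibility (all lambda_i >= 0): OK
Complementary slackness (lambda_i * g_i(x) = 0 for all i): OK

Verdict: yes, KKT holds.

yes


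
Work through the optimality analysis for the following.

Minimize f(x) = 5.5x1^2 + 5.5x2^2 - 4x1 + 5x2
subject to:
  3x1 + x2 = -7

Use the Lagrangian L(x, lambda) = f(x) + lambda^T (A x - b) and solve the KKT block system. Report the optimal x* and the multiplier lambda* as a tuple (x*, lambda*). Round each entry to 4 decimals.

Form the Lagrangian:
  L(x, lambda) = (1/2) x^T Q x + c^T x + lambda^T (A x - b)
Stationarity (grad_x L = 0): Q x + c + A^T lambda = 0.
Primal feasibility: A x = b.

This gives the KKT block system:
  [ Q   A^T ] [ x     ]   [-c ]
  [ A    0  ] [ lambda ] = [ b ]

Solving the linear system:
  x*      = (-1.9273, -1.2182)
  lambda* = (8.4)
  f(x*)   = 30.2091

x* = (-1.9273, -1.2182), lambda* = (8.4)


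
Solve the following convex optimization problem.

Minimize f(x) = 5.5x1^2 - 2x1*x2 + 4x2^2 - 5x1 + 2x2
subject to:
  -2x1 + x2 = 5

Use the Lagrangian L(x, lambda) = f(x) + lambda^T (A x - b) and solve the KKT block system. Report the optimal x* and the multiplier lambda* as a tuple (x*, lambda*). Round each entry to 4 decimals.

Form the Lagrangian:
  L(x, lambda) = (1/2) x^T Q x + c^T x + lambda^T (A x - b)
Stationarity (grad_x L = 0): Q x + c + A^T lambda = 0.
Primal feasibility: A x = b.

This gives the KKT block system:
  [ Q   A^T ] [ x     ]   [-c ]
  [ A    0  ] [ lambda ] = [ b ]

Solving the linear system:
  x*      = (-1.9714, 1.0571)
  lambda* = (-14.4)
  f(x*)   = 41.9857

x* = (-1.9714, 1.0571), lambda* = (-14.4)


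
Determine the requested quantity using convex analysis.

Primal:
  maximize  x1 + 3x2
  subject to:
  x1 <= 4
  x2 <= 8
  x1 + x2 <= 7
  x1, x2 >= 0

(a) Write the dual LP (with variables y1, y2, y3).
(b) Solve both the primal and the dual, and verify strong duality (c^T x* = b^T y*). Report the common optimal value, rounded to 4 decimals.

The standard primal-dual pair for 'max c^T x s.t. A x <= b, x >= 0' is:
  Dual:  min b^T y  s.t.  A^T y >= c,  y >= 0.

So the dual LP is:
  minimize  4y1 + 8y2 + 7y3
  subject to:
    y1 + y3 >= 1
    y2 + y3 >= 3
    y1, y2, y3 >= 0

Solving the primal: x* = (0, 7).
  primal value c^T x* = 21.
Solving the dual: y* = (0, 0, 3).
  dual value b^T y* = 21.
Strong duality: c^T x* = b^T y*. Confirmed.

21


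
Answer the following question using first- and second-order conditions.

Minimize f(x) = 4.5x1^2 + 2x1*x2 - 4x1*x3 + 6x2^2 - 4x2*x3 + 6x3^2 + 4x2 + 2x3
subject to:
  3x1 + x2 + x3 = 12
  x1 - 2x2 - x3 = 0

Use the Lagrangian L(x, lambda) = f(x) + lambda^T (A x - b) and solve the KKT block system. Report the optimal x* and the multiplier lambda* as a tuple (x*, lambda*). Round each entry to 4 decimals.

Form the Lagrangian:
  L(x, lambda) = (1/2) x^T Q x + c^T x + lambda^T (A x - b)
Stationarity (grad_x L = 0): Q x + c + A^T lambda = 0.
Primal feasibility: A x = b.

This gives the KKT block system:
  [ Q   A^T ] [ x     ]   [-c ]
  [ A    0  ] [ lambda ] = [ b ]

Solving the linear system:
  x*      = (3.1613, 0.6452, 1.871)
  lambda* = (-7.871, 1.3548)
  f(x*)   = 50.3871

x* = (3.1613, 0.6452, 1.871), lambda* = (-7.871, 1.3548)


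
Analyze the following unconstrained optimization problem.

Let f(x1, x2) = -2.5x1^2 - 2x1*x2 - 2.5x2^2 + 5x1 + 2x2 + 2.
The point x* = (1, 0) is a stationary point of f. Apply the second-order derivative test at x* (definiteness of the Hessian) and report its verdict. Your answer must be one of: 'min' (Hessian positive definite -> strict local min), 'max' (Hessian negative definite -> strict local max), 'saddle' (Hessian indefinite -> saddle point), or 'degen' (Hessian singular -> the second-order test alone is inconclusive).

Compute the Hessian H = grad^2 f:
  H = [[-5, -2], [-2, -5]]
Verify stationarity: grad f(x*) = H x* + g = (0, 0).
Eigenvalues of H: -7, -3.
Both eigenvalues < 0, so H is negative definite -> x* is a strict local max.

max


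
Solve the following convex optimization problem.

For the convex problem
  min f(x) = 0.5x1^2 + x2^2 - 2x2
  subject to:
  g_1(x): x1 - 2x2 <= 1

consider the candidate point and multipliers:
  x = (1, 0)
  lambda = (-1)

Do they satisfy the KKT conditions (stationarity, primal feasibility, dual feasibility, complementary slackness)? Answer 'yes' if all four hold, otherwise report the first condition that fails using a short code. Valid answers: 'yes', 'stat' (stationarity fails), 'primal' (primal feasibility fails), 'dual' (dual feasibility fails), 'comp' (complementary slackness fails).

Gradient of f: grad f(x) = Q x + c = (1, -2)
Constraint values g_i(x) = a_i^T x - b_i:
  g_1((1, 0)) = 0
Stationarity residual: grad f(x) + sum_i lambda_i a_i = (0, 0)
  -> stationarity OK
Primal feasibility (all g_i <= 0): OK
Dual feasibility (all lambda_i >= 0): FAILS
Complementary slackness (lambda_i * g_i(x) = 0 for all i): OK

Verdict: the first failing condition is dual_feasibility -> dual.

dual


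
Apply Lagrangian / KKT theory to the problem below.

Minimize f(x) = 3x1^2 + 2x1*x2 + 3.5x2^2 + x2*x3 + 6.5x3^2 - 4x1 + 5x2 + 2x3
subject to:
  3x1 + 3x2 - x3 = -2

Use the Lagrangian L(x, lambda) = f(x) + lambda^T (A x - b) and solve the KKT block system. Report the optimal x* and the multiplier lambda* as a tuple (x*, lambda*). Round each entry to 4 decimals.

Form the Lagrangian:
  L(x, lambda) = (1/2) x^T Q x + c^T x + lambda^T (A x - b)
Stationarity (grad_x L = 0): Q x + c + A^T lambda = 0.
Primal feasibility: A x = b.

This gives the KKT block system:
  [ Q   A^T ] [ x     ]   [-c ]
  [ A    0  ] [ lambda ] = [ b ]

Solving the linear system:
  x*      = (0.6347, -1.2957, 0.0172)
  lambda* = (0.9277)
  f(x*)   = -3.5637

x* = (0.6347, -1.2957, 0.0172), lambda* = (0.9277)


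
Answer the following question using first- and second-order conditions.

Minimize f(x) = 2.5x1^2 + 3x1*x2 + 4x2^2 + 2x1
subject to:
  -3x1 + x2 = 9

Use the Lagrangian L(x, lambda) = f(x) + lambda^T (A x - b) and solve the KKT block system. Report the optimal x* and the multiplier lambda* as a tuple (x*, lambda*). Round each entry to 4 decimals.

Form the Lagrangian:
  L(x, lambda) = (1/2) x^T Q x + c^T x + lambda^T (A x - b)
Stationarity (grad_x L = 0): Q x + c + A^T lambda = 0.
Primal feasibility: A x = b.

This gives the KKT block system:
  [ Q   A^T ] [ x     ]   [-c ]
  [ A    0  ] [ lambda ] = [ b ]

Solving the linear system:
  x*      = (-2.5789, 1.2632)
  lambda* = (-2.3684)
  f(x*)   = 8.0789

x* = (-2.5789, 1.2632), lambda* = (-2.3684)


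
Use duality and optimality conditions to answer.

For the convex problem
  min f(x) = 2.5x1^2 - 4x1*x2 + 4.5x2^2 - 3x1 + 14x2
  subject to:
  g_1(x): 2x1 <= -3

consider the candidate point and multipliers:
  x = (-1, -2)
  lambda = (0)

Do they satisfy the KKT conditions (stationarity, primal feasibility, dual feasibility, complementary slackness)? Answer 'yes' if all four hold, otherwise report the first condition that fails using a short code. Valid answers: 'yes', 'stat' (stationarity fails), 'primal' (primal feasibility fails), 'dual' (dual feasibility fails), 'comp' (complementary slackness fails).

Gradient of f: grad f(x) = Q x + c = (0, 0)
Constraint values g_i(x) = a_i^T x - b_i:
  g_1((-1, -2)) = 1
Stationarity residual: grad f(x) + sum_i lambda_i a_i = (0, 0)
  -> stationarity OK
Primal feasibility (all g_i <= 0): FAILS
Dual feasibility (all lambda_i >= 0): OK
Complementary slackness (lambda_i * g_i(x) = 0 for all i): OK

Verdict: the first failing condition is primal_feasibility -> primal.

primal


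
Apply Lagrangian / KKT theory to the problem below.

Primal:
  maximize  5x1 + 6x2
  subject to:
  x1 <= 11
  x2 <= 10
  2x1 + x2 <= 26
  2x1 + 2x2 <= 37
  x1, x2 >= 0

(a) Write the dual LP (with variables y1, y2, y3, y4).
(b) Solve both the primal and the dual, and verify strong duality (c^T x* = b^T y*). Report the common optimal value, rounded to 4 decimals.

The standard primal-dual pair for 'max c^T x s.t. A x <= b, x >= 0' is:
  Dual:  min b^T y  s.t.  A^T y >= c,  y >= 0.

So the dual LP is:
  minimize  11y1 + 10y2 + 26y3 + 37y4
  subject to:
    y1 + 2y3 + 2y4 >= 5
    y2 + y3 + 2y4 >= 6
    y1, y2, y3, y4 >= 0

Solving the primal: x* = (8, 10).
  primal value c^T x* = 100.
Solving the dual: y* = (0, 3.5, 2.5, 0).
  dual value b^T y* = 100.
Strong duality: c^T x* = b^T y*. Confirmed.

100
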